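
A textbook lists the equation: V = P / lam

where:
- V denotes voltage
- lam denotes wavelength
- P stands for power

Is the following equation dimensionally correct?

No

V (voltage) has dimensions [I^-1 L^2 M T^-3].
lam (wavelength) has dimensions [L].
P (power) has dimensions [L^2 M T^-3].

Left side: [I^-1 L^2 M T^-3]
Right side: [L M T^-3]

The two sides have different dimensions, so the equation is NOT dimensionally consistent.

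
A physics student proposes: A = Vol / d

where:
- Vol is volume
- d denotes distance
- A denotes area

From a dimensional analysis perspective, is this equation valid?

Yes

Vol (volume) has dimensions [L^3].
d (distance) has dimensions [L].
A (area) has dimensions [L^2].

Left side: [L^2]
Right side: [L^2]

Both sides have the same dimensions, so the equation is dimensionally consistent.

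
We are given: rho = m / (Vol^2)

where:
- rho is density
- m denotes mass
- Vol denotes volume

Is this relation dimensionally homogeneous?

No

rho (density) has dimensions [L^-3 M].
m (mass) has dimensions [M].
Vol (volume) has dimensions [L^3].

Left side: [L^-3 M]
Right side: [L^-6 M]

The two sides have different dimensions, so the equation is NOT dimensionally consistent.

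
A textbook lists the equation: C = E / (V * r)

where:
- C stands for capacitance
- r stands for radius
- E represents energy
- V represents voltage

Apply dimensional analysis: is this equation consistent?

No

C (capacitance) has dimensions [I^2 L^-2 M^-1 T^4].
r (radius) has dimensions [L].
E (energy) has dimensions [L^2 M T^-2].
V (voltage) has dimensions [I^-1 L^2 M T^-3].

Left side: [I^2 L^-2 M^-1 T^4]
Right side: [I L^-1 T]

The two sides have different dimensions, so the equation is NOT dimensionally consistent.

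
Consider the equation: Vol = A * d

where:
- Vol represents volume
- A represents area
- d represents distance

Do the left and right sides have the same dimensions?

Yes

Vol (volume) has dimensions [L^3].
A (area) has dimensions [L^2].
d (distance) has dimensions [L].

Left side: [L^3]
Right side: [L^3]

Both sides have the same dimensions, so the equation is dimensionally consistent.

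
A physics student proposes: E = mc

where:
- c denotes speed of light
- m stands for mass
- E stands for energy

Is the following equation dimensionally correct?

No

c (speed of light) has dimensions [L T^-1].
m (mass) has dimensions [M].
E (energy) has dimensions [L^2 M T^-2].

Left side: [L^2 M T^-2]
Right side: [L M T^-1]

The two sides have different dimensions, so the equation is NOT dimensionally consistent.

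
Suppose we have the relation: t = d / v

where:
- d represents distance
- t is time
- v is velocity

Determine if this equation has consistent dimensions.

Yes

d (distance) has dimensions [L].
t (time) has dimensions [T].
v (velocity) has dimensions [L T^-1].

Left side: [T]
Right side: [T]

Both sides have the same dimensions, so the equation is dimensionally consistent.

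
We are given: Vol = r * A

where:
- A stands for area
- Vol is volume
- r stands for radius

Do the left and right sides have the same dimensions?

Yes

A (area) has dimensions [L^2].
Vol (volume) has dimensions [L^3].
r (radius) has dimensions [L].

Left side: [L^3]
Right side: [L^3]

Both sides have the same dimensions, so the equation is dimensionally consistent.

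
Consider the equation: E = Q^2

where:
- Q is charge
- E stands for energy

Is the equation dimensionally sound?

No

Q (charge) has dimensions [I T].
E (energy) has dimensions [L^2 M T^-2].

Left side: [L^2 M T^-2]
Right side: [I^2 T^2]

The two sides have different dimensions, so the equation is NOT dimensionally consistent.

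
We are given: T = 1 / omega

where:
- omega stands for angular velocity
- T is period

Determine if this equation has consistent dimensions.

Yes

omega (angular velocity) has dimensions [T^-1].
T (period) has dimensions [T].

Left side: [T]
Right side: [T]

Both sides have the same dimensions, so the equation is dimensionally consistent.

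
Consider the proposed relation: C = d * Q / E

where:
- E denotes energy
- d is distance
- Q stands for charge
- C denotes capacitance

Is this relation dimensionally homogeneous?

No

E (energy) has dimensions [L^2 M T^-2].
d (distance) has dimensions [L].
Q (charge) has dimensions [I T].
C (capacitance) has dimensions [I^2 L^-2 M^-1 T^4].

Left side: [I^2 L^-2 M^-1 T^4]
Right side: [I L^-1 M^-1 T^3]

The two sides have different dimensions, so the equation is NOT dimensionally consistent.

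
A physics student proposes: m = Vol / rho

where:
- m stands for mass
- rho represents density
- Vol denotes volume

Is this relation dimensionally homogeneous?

No

m (mass) has dimensions [M].
rho (density) has dimensions [L^-3 M].
Vol (volume) has dimensions [L^3].

Left side: [M]
Right side: [L^6 M^-1]

The two sides have different dimensions, so the equation is NOT dimensionally consistent.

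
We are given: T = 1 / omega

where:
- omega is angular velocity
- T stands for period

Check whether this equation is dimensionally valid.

Yes

omega (angular velocity) has dimensions [T^-1].
T (period) has dimensions [T].

Left side: [T]
Right side: [T]

Both sides have the same dimensions, so the equation is dimensionally consistent.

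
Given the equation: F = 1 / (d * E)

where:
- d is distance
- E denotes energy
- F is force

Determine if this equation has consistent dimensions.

No

d (distance) has dimensions [L].
E (energy) has dimensions [L^2 M T^-2].
F (force) has dimensions [L M T^-2].

Left side: [L M T^-2]
Right side: [L^-3 M^-1 T^2]

The two sides have different dimensions, so the equation is NOT dimensionally consistent.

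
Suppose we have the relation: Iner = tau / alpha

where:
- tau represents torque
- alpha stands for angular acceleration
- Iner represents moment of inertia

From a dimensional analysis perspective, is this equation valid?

Yes

tau (torque) has dimensions [L^2 M T^-2].
alpha (angular acceleration) has dimensions [T^-2].
Iner (moment of inertia) has dimensions [L^2 M].

Left side: [L^2 M]
Right side: [L^2 M]

Both sides have the same dimensions, so the equation is dimensionally consistent.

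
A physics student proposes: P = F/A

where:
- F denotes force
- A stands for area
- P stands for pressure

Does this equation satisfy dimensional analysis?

Yes

F (force) has dimensions [L M T^-2].
A (area) has dimensions [L^2].
P (pressure) has dimensions [L^-1 M T^-2].

Left side: [L^-1 M T^-2]
Right side: [L^-1 M T^-2]

Both sides have the same dimensions, so the equation is dimensionally consistent.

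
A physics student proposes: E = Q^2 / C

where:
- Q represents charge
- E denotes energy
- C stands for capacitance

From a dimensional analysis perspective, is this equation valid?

Yes

Q (charge) has dimensions [I T].
E (energy) has dimensions [L^2 M T^-2].
C (capacitance) has dimensions [I^2 L^-2 M^-1 T^4].

Left side: [L^2 M T^-2]
Right side: [L^2 M T^-2]

Both sides have the same dimensions, so the equation is dimensionally consistent.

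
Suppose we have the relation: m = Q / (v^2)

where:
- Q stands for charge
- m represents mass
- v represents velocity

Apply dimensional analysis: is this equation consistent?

No

Q (charge) has dimensions [I T].
m (mass) has dimensions [M].
v (velocity) has dimensions [L T^-1].

Left side: [M]
Right side: [I L^-2 T^3]

The two sides have different dimensions, so the equation is NOT dimensionally consistent.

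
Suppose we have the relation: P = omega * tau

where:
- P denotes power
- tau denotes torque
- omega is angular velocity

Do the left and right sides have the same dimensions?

Yes

P (power) has dimensions [L^2 M T^-3].
tau (torque) has dimensions [L^2 M T^-2].
omega (angular velocity) has dimensions [T^-1].

Left side: [L^2 M T^-3]
Right side: [L^2 M T^-3]

Both sides have the same dimensions, so the equation is dimensionally consistent.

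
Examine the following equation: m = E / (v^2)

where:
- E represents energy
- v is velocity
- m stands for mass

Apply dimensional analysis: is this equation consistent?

Yes

E (energy) has dimensions [L^2 M T^-2].
v (velocity) has dimensions [L T^-1].
m (mass) has dimensions [M].

Left side: [M]
Right side: [M]

Both sides have the same dimensions, so the equation is dimensionally consistent.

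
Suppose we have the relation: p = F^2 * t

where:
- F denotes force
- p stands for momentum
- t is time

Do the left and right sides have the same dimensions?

No

F (force) has dimensions [L M T^-2].
p (momentum) has dimensions [L M T^-1].
t (time) has dimensions [T].

Left side: [L M T^-1]
Right side: [L^2 M^2 T^-3]

The two sides have different dimensions, so the equation is NOT dimensionally consistent.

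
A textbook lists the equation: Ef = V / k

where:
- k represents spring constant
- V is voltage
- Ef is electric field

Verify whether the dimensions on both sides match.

No

k (spring constant) has dimensions [M T^-2].
V (voltage) has dimensions [I^-1 L^2 M T^-3].
Ef (electric field) has dimensions [I^-1 L M T^-3].

Left side: [I^-1 L M T^-3]
Right side: [I^-1 L^2 T^-1]

The two sides have different dimensions, so the equation is NOT dimensionally consistent.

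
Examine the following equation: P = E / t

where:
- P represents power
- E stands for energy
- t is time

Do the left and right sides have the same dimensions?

Yes

P (power) has dimensions [L^2 M T^-3].
E (energy) has dimensions [L^2 M T^-2].
t (time) has dimensions [T].

Left side: [L^2 M T^-3]
Right side: [L^2 M T^-3]

Both sides have the same dimensions, so the equation is dimensionally consistent.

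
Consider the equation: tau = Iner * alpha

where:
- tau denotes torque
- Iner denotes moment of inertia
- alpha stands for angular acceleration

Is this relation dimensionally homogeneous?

Yes

tau (torque) has dimensions [L^2 M T^-2].
Iner (moment of inertia) has dimensions [L^2 M].
alpha (angular acceleration) has dimensions [T^-2].

Left side: [L^2 M T^-2]
Right side: [L^2 M T^-2]

Both sides have the same dimensions, so the equation is dimensionally consistent.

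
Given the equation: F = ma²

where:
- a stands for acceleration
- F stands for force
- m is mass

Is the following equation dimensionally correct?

No

a (acceleration) has dimensions [L T^-2].
F (force) has dimensions [L M T^-2].
m (mass) has dimensions [M].

Left side: [L M T^-2]
Right side: [L^2 M T^-4]

The two sides have different dimensions, so the equation is NOT dimensionally consistent.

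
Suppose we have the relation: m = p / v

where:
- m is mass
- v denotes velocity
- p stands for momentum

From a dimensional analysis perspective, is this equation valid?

Yes

m (mass) has dimensions [M].
v (velocity) has dimensions [L T^-1].
p (momentum) has dimensions [L M T^-1].

Left side: [M]
Right side: [M]

Both sides have the same dimensions, so the equation is dimensionally consistent.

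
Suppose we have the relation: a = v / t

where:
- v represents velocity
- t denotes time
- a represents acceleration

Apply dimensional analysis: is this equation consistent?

Yes

v (velocity) has dimensions [L T^-1].
t (time) has dimensions [T].
a (acceleration) has dimensions [L T^-2].

Left side: [L T^-2]
Right side: [L T^-2]

Both sides have the same dimensions, so the equation is dimensionally consistent.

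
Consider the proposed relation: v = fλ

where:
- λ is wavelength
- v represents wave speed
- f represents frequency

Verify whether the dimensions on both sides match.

Yes

λ (wavelength) has dimensions [L].
v (wave speed) has dimensions [L T^-1].
f (frequency) has dimensions [T^-1].

Left side: [L T^-1]
Right side: [L T^-1]

Both sides have the same dimensions, so the equation is dimensionally consistent.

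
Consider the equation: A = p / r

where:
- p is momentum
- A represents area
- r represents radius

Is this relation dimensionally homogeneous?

No

p (momentum) has dimensions [L M T^-1].
A (area) has dimensions [L^2].
r (radius) has dimensions [L].

Left side: [L^2]
Right side: [M T^-1]

The two sides have different dimensions, so the equation is NOT dimensionally consistent.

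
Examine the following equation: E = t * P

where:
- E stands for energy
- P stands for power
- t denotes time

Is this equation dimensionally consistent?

Yes

E (energy) has dimensions [L^2 M T^-2].
P (power) has dimensions [L^2 M T^-3].
t (time) has dimensions [T].

Left side: [L^2 M T^-2]
Right side: [L^2 M T^-2]

Both sides have the same dimensions, so the equation is dimensionally consistent.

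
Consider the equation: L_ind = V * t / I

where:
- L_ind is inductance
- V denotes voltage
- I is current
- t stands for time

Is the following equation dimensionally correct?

Yes

L_ind (inductance) has dimensions [I^-2 L^2 M T^-2].
V (voltage) has dimensions [I^-1 L^2 M T^-3].
I (current) has dimensions [I].
t (time) has dimensions [T].

Left side: [I^-2 L^2 M T^-2]
Right side: [I^-2 L^2 M T^-2]

Both sides have the same dimensions, so the equation is dimensionally consistent.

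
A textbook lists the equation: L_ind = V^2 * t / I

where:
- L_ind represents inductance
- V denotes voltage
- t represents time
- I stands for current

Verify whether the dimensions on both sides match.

No

L_ind (inductance) has dimensions [I^-2 L^2 M T^-2].
V (voltage) has dimensions [I^-1 L^2 M T^-3].
t (time) has dimensions [T].
I (current) has dimensions [I].

Left side: [I^-2 L^2 M T^-2]
Right side: [I^-3 L^4 M^2 T^-5]

The two sides have different dimensions, so the equation is NOT dimensionally consistent.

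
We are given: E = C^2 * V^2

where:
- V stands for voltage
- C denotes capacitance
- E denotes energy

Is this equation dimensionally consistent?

No

V (voltage) has dimensions [I^-1 L^2 M T^-3].
C (capacitance) has dimensions [I^2 L^-2 M^-1 T^4].
E (energy) has dimensions [L^2 M T^-2].

Left side: [L^2 M T^-2]
Right side: [I^2 T^2]

The two sides have different dimensions, so the equation is NOT dimensionally consistent.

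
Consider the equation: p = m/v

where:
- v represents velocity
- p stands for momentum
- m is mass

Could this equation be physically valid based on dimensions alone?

No

v (velocity) has dimensions [L T^-1].
p (momentum) has dimensions [L M T^-1].
m (mass) has dimensions [M].

Left side: [L M T^-1]
Right side: [L^-1 M T]

The two sides have different dimensions, so the equation is NOT dimensionally consistent.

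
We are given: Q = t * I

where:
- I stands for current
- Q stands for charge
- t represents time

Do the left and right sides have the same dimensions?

Yes

I (current) has dimensions [I].
Q (charge) has dimensions [I T].
t (time) has dimensions [T].

Left side: [I T]
Right side: [I T]

Both sides have the same dimensions, so the equation is dimensionally consistent.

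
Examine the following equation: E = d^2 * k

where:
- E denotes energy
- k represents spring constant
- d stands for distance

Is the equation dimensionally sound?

Yes

E (energy) has dimensions [L^2 M T^-2].
k (spring constant) has dimensions [M T^-2].
d (distance) has dimensions [L].

Left side: [L^2 M T^-2]
Right side: [L^2 M T^-2]

Both sides have the same dimensions, so the equation is dimensionally consistent.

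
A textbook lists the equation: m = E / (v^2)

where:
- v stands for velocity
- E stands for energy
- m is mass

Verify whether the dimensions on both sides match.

Yes

v (velocity) has dimensions [L T^-1].
E (energy) has dimensions [L^2 M T^-2].
m (mass) has dimensions [M].

Left side: [M]
Right side: [M]

Both sides have the same dimensions, so the equation is dimensionally consistent.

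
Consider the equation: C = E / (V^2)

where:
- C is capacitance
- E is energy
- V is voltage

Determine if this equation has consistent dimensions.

Yes

C (capacitance) has dimensions [I^2 L^-2 M^-1 T^4].
E (energy) has dimensions [L^2 M T^-2].
V (voltage) has dimensions [I^-1 L^2 M T^-3].

Left side: [I^2 L^-2 M^-1 T^4]
Right side: [I^2 L^-2 M^-1 T^4]

Both sides have the same dimensions, so the equation is dimensionally consistent.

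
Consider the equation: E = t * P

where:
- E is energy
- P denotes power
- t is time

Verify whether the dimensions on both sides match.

Yes

E (energy) has dimensions [L^2 M T^-2].
P (power) has dimensions [L^2 M T^-3].
t (time) has dimensions [T].

Left side: [L^2 M T^-2]
Right side: [L^2 M T^-2]

Both sides have the same dimensions, so the equation is dimensionally consistent.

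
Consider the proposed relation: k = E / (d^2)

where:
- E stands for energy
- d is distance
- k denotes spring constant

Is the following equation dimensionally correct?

Yes

E (energy) has dimensions [L^2 M T^-2].
d (distance) has dimensions [L].
k (spring constant) has dimensions [M T^-2].

Left side: [M T^-2]
Right side: [M T^-2]

Both sides have the same dimensions, so the equation is dimensionally consistent.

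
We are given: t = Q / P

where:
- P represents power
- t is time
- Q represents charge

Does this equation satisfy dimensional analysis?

No

P (power) has dimensions [L^2 M T^-3].
t (time) has dimensions [T].
Q (charge) has dimensions [I T].

Left side: [T]
Right side: [I L^-2 M^-1 T^4]

The two sides have different dimensions, so the equation is NOT dimensionally consistent.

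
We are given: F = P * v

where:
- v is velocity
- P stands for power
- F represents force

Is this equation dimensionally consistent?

No

v (velocity) has dimensions [L T^-1].
P (power) has dimensions [L^2 M T^-3].
F (force) has dimensions [L M T^-2].

Left side: [L M T^-2]
Right side: [L^3 M T^-4]

The two sides have different dimensions, so the equation is NOT dimensionally consistent.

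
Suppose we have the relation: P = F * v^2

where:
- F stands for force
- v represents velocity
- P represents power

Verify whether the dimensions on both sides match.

No

F (force) has dimensions [L M T^-2].
v (velocity) has dimensions [L T^-1].
P (power) has dimensions [L^2 M T^-3].

Left side: [L^2 M T^-3]
Right side: [L^3 M T^-4]

The two sides have different dimensions, so the equation is NOT dimensionally consistent.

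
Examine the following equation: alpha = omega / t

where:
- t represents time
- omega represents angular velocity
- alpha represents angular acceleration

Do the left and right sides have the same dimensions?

Yes

t (time) has dimensions [T].
omega (angular velocity) has dimensions [T^-1].
alpha (angular acceleration) has dimensions [T^-2].

Left side: [T^-2]
Right side: [T^-2]

Both sides have the same dimensions, so the equation is dimensionally consistent.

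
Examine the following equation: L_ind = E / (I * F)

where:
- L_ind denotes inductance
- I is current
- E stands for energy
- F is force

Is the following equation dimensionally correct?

No

L_ind (inductance) has dimensions [I^-2 L^2 M T^-2].
I (current) has dimensions [I].
E (energy) has dimensions [L^2 M T^-2].
F (force) has dimensions [L M T^-2].

Left side: [I^-2 L^2 M T^-2]
Right side: [I^-1 L]

The two sides have different dimensions, so the equation is NOT dimensionally consistent.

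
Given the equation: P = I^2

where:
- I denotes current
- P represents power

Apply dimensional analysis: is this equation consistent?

No

I (current) has dimensions [I].
P (power) has dimensions [L^2 M T^-3].

Left side: [L^2 M T^-3]
Right side: [I^2]

The two sides have different dimensions, so the equation is NOT dimensionally consistent.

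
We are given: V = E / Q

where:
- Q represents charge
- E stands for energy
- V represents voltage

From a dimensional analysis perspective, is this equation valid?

Yes

Q (charge) has dimensions [I T].
E (energy) has dimensions [L^2 M T^-2].
V (voltage) has dimensions [I^-1 L^2 M T^-3].

Left side: [I^-1 L^2 M T^-3]
Right side: [I^-1 L^2 M T^-3]

Both sides have the same dimensions, so the equation is dimensionally consistent.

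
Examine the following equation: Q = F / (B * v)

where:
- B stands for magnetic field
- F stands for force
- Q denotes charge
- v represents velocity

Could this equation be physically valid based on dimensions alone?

Yes

B (magnetic field) has dimensions [I^-1 M T^-2].
F (force) has dimensions [L M T^-2].
Q (charge) has dimensions [I T].
v (velocity) has dimensions [L T^-1].

Left side: [I T]
Right side: [I T]

Both sides have the same dimensions, so the equation is dimensionally consistent.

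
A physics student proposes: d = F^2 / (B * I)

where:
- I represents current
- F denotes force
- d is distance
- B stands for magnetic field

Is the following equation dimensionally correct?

No

I (current) has dimensions [I].
F (force) has dimensions [L M T^-2].
d (distance) has dimensions [L].
B (magnetic field) has dimensions [I^-1 M T^-2].

Left side: [L]
Right side: [L^2 M T^-2]

The two sides have different dimensions, so the equation is NOT dimensionally consistent.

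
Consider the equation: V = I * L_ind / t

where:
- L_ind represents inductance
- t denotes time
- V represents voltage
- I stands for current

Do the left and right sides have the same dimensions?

Yes

L_ind (inductance) has dimensions [I^-2 L^2 M T^-2].
t (time) has dimensions [T].
V (voltage) has dimensions [I^-1 L^2 M T^-3].
I (current) has dimensions [I].

Left side: [I^-1 L^2 M T^-3]
Right side: [I^-1 L^2 M T^-3]

Both sides have the same dimensions, so the equation is dimensionally consistent.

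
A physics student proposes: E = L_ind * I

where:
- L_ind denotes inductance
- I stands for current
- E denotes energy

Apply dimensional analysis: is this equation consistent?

No

L_ind (inductance) has dimensions [I^-2 L^2 M T^-2].
I (current) has dimensions [I].
E (energy) has dimensions [L^2 M T^-2].

Left side: [L^2 M T^-2]
Right side: [I^-1 L^2 M T^-2]

The two sides have different dimensions, so the equation is NOT dimensionally consistent.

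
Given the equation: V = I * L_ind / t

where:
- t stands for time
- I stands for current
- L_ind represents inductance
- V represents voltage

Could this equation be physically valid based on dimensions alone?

Yes

t (time) has dimensions [T].
I (current) has dimensions [I].
L_ind (inductance) has dimensions [I^-2 L^2 M T^-2].
V (voltage) has dimensions [I^-1 L^2 M T^-3].

Left side: [I^-1 L^2 M T^-3]
Right side: [I^-1 L^2 M T^-3]

Both sides have the same dimensions, so the equation is dimensionally consistent.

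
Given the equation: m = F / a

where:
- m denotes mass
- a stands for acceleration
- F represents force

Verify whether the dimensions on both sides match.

Yes

m (mass) has dimensions [M].
a (acceleration) has dimensions [L T^-2].
F (force) has dimensions [L M T^-2].

Left side: [M]
Right side: [M]

Both sides have the same dimensions, so the equation is dimensionally consistent.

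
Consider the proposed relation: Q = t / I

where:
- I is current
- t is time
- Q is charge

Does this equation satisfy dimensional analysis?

No

I (current) has dimensions [I].
t (time) has dimensions [T].
Q (charge) has dimensions [I T].

Left side: [I T]
Right side: [I^-1 T]

The two sides have different dimensions, so the equation is NOT dimensionally consistent.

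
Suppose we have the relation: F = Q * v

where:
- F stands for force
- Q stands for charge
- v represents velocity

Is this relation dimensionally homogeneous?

No

F (force) has dimensions [L M T^-2].
Q (charge) has dimensions [I T].
v (velocity) has dimensions [L T^-1].

Left side: [L M T^-2]
Right side: [I L]

The two sides have different dimensions, so the equation is NOT dimensionally consistent.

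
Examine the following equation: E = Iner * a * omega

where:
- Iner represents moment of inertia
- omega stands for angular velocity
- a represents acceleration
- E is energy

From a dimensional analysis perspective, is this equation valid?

No

Iner (moment of inertia) has dimensions [L^2 M].
omega (angular velocity) has dimensions [T^-1].
a (acceleration) has dimensions [L T^-2].
E (energy) has dimensions [L^2 M T^-2].

Left side: [L^2 M T^-2]
Right side: [L^3 M T^-3]

The two sides have different dimensions, so the equation is NOT dimensionally consistent.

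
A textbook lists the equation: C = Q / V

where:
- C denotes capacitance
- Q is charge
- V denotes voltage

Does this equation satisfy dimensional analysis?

Yes

C (capacitance) has dimensions [I^2 L^-2 M^-1 T^4].
Q (charge) has dimensions [I T].
V (voltage) has dimensions [I^-1 L^2 M T^-3].

Left side: [I^2 L^-2 M^-1 T^4]
Right side: [I^2 L^-2 M^-1 T^4]

Both sides have the same dimensions, so the equation is dimensionally consistent.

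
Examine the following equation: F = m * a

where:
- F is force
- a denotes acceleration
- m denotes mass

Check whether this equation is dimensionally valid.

Yes

F (force) has dimensions [L M T^-2].
a (acceleration) has dimensions [L T^-2].
m (mass) has dimensions [M].

Left side: [L M T^-2]
Right side: [L M T^-2]

Both sides have the same dimensions, so the equation is dimensionally consistent.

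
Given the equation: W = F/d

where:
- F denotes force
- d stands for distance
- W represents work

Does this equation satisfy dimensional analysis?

No

F (force) has dimensions [L M T^-2].
d (distance) has dimensions [L].
W (work) has dimensions [L^2 M T^-2].

Left side: [L^2 M T^-2]
Right side: [M T^-2]

The two sides have different dimensions, so the equation is NOT dimensionally consistent.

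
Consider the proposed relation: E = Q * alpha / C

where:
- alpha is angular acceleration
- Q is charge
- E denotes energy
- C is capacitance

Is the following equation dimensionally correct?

No

alpha (angular acceleration) has dimensions [T^-2].
Q (charge) has dimensions [I T].
E (energy) has dimensions [L^2 M T^-2].
C (capacitance) has dimensions [I^2 L^-2 M^-1 T^4].

Left side: [L^2 M T^-2]
Right side: [I^-1 L^2 M T^-5]

The two sides have different dimensions, so the equation is NOT dimensionally consistent.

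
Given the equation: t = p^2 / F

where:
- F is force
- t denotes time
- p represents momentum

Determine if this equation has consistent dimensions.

No

F (force) has dimensions [L M T^-2].
t (time) has dimensions [T].
p (momentum) has dimensions [L M T^-1].

Left side: [T]
Right side: [L M]

The two sides have different dimensions, so the equation is NOT dimensionally consistent.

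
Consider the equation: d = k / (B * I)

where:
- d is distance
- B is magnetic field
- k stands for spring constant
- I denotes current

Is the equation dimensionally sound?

No

d (distance) has dimensions [L].
B (magnetic field) has dimensions [I^-1 M T^-2].
k (spring constant) has dimensions [M T^-2].
I (current) has dimensions [I].

Left side: [L]
Right side: [dimensionless]

The two sides have different dimensions, so the equation is NOT dimensionally consistent.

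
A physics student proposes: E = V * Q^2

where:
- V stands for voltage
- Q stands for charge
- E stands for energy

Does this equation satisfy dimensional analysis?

No

V (voltage) has dimensions [I^-1 L^2 M T^-3].
Q (charge) has dimensions [I T].
E (energy) has dimensions [L^2 M T^-2].

Left side: [L^2 M T^-2]
Right side: [I L^2 M T^-1]

The two sides have different dimensions, so the equation is NOT dimensionally consistent.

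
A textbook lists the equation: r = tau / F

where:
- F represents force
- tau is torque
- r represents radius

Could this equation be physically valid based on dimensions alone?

Yes

F (force) has dimensions [L M T^-2].
tau (torque) has dimensions [L^2 M T^-2].
r (radius) has dimensions [L].

Left side: [L]
Right side: [L]

Both sides have the same dimensions, so the equation is dimensionally consistent.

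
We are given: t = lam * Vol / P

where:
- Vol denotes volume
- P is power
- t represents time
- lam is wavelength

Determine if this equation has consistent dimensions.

No

Vol (volume) has dimensions [L^3].
P (power) has dimensions [L^2 M T^-3].
t (time) has dimensions [T].
lam (wavelength) has dimensions [L].

Left side: [T]
Right side: [L^2 M^-1 T^3]

The two sides have different dimensions, so the equation is NOT dimensionally consistent.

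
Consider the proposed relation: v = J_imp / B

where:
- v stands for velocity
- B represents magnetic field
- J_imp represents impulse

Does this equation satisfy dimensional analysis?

No

v (velocity) has dimensions [L T^-1].
B (magnetic field) has dimensions [I^-1 M T^-2].
J_imp (impulse) has dimensions [L M T^-1].

Left side: [L T^-1]
Right side: [I L T]

The two sides have different dimensions, so the equation is NOT dimensionally consistent.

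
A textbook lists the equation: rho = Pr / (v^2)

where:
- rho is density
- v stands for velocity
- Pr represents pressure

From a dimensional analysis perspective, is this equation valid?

Yes

rho (density) has dimensions [L^-3 M].
v (velocity) has dimensions [L T^-1].
Pr (pressure) has dimensions [L^-1 M T^-2].

Left side: [L^-3 M]
Right side: [L^-3 M]

Both sides have the same dimensions, so the equation is dimensionally consistent.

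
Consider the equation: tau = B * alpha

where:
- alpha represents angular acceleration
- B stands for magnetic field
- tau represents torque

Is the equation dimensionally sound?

No

alpha (angular acceleration) has dimensions [T^-2].
B (magnetic field) has dimensions [I^-1 M T^-2].
tau (torque) has dimensions [L^2 M T^-2].

Left side: [L^2 M T^-2]
Right side: [I^-1 M T^-4]

The two sides have different dimensions, so the equation is NOT dimensionally consistent.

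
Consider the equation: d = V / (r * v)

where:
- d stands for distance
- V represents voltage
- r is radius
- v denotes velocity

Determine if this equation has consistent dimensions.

No

d (distance) has dimensions [L].
V (voltage) has dimensions [I^-1 L^2 M T^-3].
r (radius) has dimensions [L].
v (velocity) has dimensions [L T^-1].

Left side: [L]
Right side: [I^-1 M T^-2]

The two sides have different dimensions, so the equation is NOT dimensionally consistent.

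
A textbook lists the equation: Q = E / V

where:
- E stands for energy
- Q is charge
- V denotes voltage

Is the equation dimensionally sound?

Yes

E (energy) has dimensions [L^2 M T^-2].
Q (charge) has dimensions [I T].
V (voltage) has dimensions [I^-1 L^2 M T^-3].

Left side: [I T]
Right side: [I T]

Both sides have the same dimensions, so the equation is dimensionally consistent.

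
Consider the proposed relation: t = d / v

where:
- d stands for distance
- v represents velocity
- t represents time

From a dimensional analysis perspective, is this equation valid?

Yes

d (distance) has dimensions [L].
v (velocity) has dimensions [L T^-1].
t (time) has dimensions [T].

Left side: [T]
Right side: [T]

Both sides have the same dimensions, so the equation is dimensionally consistent.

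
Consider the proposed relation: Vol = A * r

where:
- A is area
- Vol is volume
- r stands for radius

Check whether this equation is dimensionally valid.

Yes

A (area) has dimensions [L^2].
Vol (volume) has dimensions [L^3].
r (radius) has dimensions [L].

Left side: [L^3]
Right side: [L^3]

Both sides have the same dimensions, so the equation is dimensionally consistent.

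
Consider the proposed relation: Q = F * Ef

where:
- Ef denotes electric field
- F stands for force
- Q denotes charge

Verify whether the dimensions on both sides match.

No

Ef (electric field) has dimensions [I^-1 L M T^-3].
F (force) has dimensions [L M T^-2].
Q (charge) has dimensions [I T].

Left side: [I T]
Right side: [I^-1 L^2 M^2 T^-5]

The two sides have different dimensions, so the equation is NOT dimensionally consistent.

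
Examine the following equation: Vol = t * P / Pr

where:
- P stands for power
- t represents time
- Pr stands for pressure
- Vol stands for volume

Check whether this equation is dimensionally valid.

Yes

P (power) has dimensions [L^2 M T^-3].
t (time) has dimensions [T].
Pr (pressure) has dimensions [L^-1 M T^-2].
Vol (volume) has dimensions [L^3].

Left side: [L^3]
Right side: [L^3]

Both sides have the same dimensions, so the equation is dimensionally consistent.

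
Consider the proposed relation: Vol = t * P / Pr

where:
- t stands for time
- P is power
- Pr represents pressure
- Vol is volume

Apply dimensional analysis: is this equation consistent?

Yes

t (time) has dimensions [T].
P (power) has dimensions [L^2 M T^-3].
Pr (pressure) has dimensions [L^-1 M T^-2].
Vol (volume) has dimensions [L^3].

Left side: [L^3]
Right side: [L^3]

Both sides have the same dimensions, so the equation is dimensionally consistent.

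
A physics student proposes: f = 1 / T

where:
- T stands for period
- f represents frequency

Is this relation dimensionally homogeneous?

Yes

T (period) has dimensions [T].
f (frequency) has dimensions [T^-1].

Left side: [T^-1]
Right side: [T^-1]

Both sides have the same dimensions, so the equation is dimensionally consistent.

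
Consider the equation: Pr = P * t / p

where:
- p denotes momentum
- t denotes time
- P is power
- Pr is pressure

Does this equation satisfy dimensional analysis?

No

p (momentum) has dimensions [L M T^-1].
t (time) has dimensions [T].
P (power) has dimensions [L^2 M T^-3].
Pr (pressure) has dimensions [L^-1 M T^-2].

Left side: [L^-1 M T^-2]
Right side: [L T^-1]

The two sides have different dimensions, so the equation is NOT dimensionally consistent.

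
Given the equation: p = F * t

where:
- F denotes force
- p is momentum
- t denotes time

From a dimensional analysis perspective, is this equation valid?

Yes

F (force) has dimensions [L M T^-2].
p (momentum) has dimensions [L M T^-1].
t (time) has dimensions [T].

Left side: [L M T^-1]
Right side: [L M T^-1]

Both sides have the same dimensions, so the equation is dimensionally consistent.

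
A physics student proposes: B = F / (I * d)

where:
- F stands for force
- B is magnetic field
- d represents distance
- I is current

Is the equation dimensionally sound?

Yes

F (force) has dimensions [L M T^-2].
B (magnetic field) has dimensions [I^-1 M T^-2].
d (distance) has dimensions [L].
I (current) has dimensions [I].

Left side: [I^-1 M T^-2]
Right side: [I^-1 M T^-2]

Both sides have the same dimensions, so the equation is dimensionally consistent.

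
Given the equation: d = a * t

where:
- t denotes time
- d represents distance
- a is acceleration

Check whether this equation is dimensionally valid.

No

t (time) has dimensions [T].
d (distance) has dimensions [L].
a (acceleration) has dimensions [L T^-2].

Left side: [L]
Right side: [L T^-1]

The two sides have different dimensions, so the equation is NOT dimensionally consistent.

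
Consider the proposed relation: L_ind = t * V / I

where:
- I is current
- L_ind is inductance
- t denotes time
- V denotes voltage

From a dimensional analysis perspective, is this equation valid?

Yes

I (current) has dimensions [I].
L_ind (inductance) has dimensions [I^-2 L^2 M T^-2].
t (time) has dimensions [T].
V (voltage) has dimensions [I^-1 L^2 M T^-3].

Left side: [I^-2 L^2 M T^-2]
Right side: [I^-2 L^2 M T^-2]

Both sides have the same dimensions, so the equation is dimensionally consistent.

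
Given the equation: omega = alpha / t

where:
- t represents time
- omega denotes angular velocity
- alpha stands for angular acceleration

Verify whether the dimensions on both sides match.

No

t (time) has dimensions [T].
omega (angular velocity) has dimensions [T^-1].
alpha (angular acceleration) has dimensions [T^-2].

Left side: [T^-1]
Right side: [T^-3]

The two sides have different dimensions, so the equation is NOT dimensionally consistent.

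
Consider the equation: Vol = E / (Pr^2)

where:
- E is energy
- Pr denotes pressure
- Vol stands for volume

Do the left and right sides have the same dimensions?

No

E (energy) has dimensions [L^2 M T^-2].
Pr (pressure) has dimensions [L^-1 M T^-2].
Vol (volume) has dimensions [L^3].

Left side: [L^3]
Right side: [L^4 M^-1 T^2]

The two sides have different dimensions, so the equation is NOT dimensionally consistent.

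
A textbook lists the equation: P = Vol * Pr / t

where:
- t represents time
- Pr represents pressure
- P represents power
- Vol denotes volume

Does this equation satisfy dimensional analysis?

Yes

t (time) has dimensions [T].
Pr (pressure) has dimensions [L^-1 M T^-2].
P (power) has dimensions [L^2 M T^-3].
Vol (volume) has dimensions [L^3].

Left side: [L^2 M T^-3]
Right side: [L^2 M T^-3]

Both sides have the same dimensions, so the equation is dimensionally consistent.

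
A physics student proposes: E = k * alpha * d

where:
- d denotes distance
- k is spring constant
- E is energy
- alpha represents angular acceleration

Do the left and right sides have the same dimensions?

No

d (distance) has dimensions [L].
k (spring constant) has dimensions [M T^-2].
E (energy) has dimensions [L^2 M T^-2].
alpha (angular acceleration) has dimensions [T^-2].

Left side: [L^2 M T^-2]
Right side: [L M T^-4]

The two sides have different dimensions, so the equation is NOT dimensionally consistent.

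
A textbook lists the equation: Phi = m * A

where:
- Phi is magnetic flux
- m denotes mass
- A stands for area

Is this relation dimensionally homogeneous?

No

Phi (magnetic flux) has dimensions [I^-1 L^2 M T^-2].
m (mass) has dimensions [M].
A (area) has dimensions [L^2].

Left side: [I^-1 L^2 M T^-2]
Right side: [L^2 M]

The two sides have different dimensions, so the equation is NOT dimensionally consistent.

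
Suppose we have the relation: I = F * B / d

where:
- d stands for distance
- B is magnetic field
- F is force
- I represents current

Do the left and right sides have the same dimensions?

No

d (distance) has dimensions [L].
B (magnetic field) has dimensions [I^-1 M T^-2].
F (force) has dimensions [L M T^-2].
I (current) has dimensions [I].

Left side: [I]
Right side: [I^-1 M^2 T^-4]

The two sides have different dimensions, so the equation is NOT dimensionally consistent.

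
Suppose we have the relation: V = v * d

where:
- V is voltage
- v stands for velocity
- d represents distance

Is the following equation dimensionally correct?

No

V (voltage) has dimensions [I^-1 L^2 M T^-3].
v (velocity) has dimensions [L T^-1].
d (distance) has dimensions [L].

Left side: [I^-1 L^2 M T^-3]
Right side: [L^2 T^-1]

The two sides have different dimensions, so the equation is NOT dimensionally consistent.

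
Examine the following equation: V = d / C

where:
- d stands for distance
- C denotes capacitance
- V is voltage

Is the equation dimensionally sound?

No

d (distance) has dimensions [L].
C (capacitance) has dimensions [I^2 L^-2 M^-1 T^4].
V (voltage) has dimensions [I^-1 L^2 M T^-3].

Left side: [I^-1 L^2 M T^-3]
Right side: [I^-2 L^3 M T^-4]

The two sides have different dimensions, so the equation is NOT dimensionally consistent.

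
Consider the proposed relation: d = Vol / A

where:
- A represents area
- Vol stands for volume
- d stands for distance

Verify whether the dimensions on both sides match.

Yes

A (area) has dimensions [L^2].
Vol (volume) has dimensions [L^3].
d (distance) has dimensions [L].

Left side: [L]
Right side: [L]

Both sides have the same dimensions, so the equation is dimensionally consistent.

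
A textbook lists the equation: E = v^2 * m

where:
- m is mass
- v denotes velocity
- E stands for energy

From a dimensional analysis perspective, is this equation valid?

Yes

m (mass) has dimensions [M].
v (velocity) has dimensions [L T^-1].
E (energy) has dimensions [L^2 M T^-2].

Left side: [L^2 M T^-2]
Right side: [L^2 M T^-2]

Both sides have the same dimensions, so the equation is dimensionally consistent.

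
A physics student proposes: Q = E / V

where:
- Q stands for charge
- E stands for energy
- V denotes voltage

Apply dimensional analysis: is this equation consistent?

Yes

Q (charge) has dimensions [I T].
E (energy) has dimensions [L^2 M T^-2].
V (voltage) has dimensions [I^-1 L^2 M T^-3].

Left side: [I T]
Right side: [I T]

Both sides have the same dimensions, so the equation is dimensionally consistent.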